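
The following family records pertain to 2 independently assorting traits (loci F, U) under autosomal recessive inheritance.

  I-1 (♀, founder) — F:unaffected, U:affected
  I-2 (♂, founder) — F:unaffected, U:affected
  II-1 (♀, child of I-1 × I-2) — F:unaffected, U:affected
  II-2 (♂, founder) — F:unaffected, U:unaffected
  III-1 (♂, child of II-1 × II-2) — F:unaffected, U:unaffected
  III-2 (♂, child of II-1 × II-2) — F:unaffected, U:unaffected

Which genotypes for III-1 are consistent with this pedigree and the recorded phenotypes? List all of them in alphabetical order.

III-1 ∈ {FF Uu, Ff Uu}

F/I-1 un ·: FF|Ff
F/I-2 un ·: FF|Ff
F/II-1 un I-1×I-2: FF|Ff
F/II-2 un ·: FF|Ff
F/III-1 un II-1×II-2: FF|Ff
F/III-2 un II-1×II-2: FF|Ff
⇒ F over [I-1,I-2,II-1,II-2,III-1,III-2]: 44 consistent
U/I-1 aff ·: uu
U/I-2 aff ·: uu
U/II-1 aff I-1×I-2: uu
U/II-2 un ·: UU|Uu
U/III-1 un II-1×II-2: Uu
U/III-2 un II-1×II-2: Uu
⇒ U over [I-1,I-2,II-1,II-2,III-1,III-2]: 2 consistent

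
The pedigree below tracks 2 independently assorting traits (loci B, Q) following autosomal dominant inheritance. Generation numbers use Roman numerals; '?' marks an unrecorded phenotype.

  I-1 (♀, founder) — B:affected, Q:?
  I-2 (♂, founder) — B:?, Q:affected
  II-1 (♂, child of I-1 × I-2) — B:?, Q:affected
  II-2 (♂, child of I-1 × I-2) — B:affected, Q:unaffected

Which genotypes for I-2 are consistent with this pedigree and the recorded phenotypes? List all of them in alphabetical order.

I-2 ∈ {BB Qq, Bb Qq, bb Qq}

B/I-1 aff ·: Bb|BB
B/I-2 ? ·: bb|Bb|BB
B/II-1 ? I-1×I-2: bb|Bb|BB
B/II-2 aff I-1×I-2: Bb|BB
⇒ B over [I-1,I-2,II-1,II-2]: 18 consistent
Q/I-1 ? ·: qq|Qq
Q/I-2 aff ·: Qq
Q/II-1 aff I-1×I-2: Qq|QQ
Q/II-2 un I-1×I-2: qq
⇒ Q over [I-1,I-2,II-1,II-2]: 3 consistent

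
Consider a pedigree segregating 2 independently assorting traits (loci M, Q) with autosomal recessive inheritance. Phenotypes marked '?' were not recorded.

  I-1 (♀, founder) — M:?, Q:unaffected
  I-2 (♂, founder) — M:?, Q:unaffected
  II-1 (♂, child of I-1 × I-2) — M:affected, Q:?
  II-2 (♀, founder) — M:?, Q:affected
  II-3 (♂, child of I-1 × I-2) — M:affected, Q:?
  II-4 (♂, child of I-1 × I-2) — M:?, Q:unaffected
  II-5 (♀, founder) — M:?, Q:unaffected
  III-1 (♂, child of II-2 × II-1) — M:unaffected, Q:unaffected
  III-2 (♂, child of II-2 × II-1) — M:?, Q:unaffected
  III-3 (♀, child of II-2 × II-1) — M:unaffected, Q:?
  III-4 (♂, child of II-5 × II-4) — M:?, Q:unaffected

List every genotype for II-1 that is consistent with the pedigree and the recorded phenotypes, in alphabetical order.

M/I-1 ? ·: Mm|mm
M/I-2 ? ·: Mm|mm
M/II-1 aff I-1×I-2: mm
M/II-2 ? ·: MM|Mm
M/II-3 aff I-1×I-2: mm
M/II-4 ? I-1×I-2: MM|Mm|mm
M/II-5 ? ·: MM|Mm|mm
M/III-1 un II-2×II-1: Mm
M/III-2 ? II-2×II-1: Mm|mm
M/III-3 un II-2×II-1: Mm
M/III-4 ? II-5×II-4: MM|Mm|mm
⇒ M over [I-1,I-2,II-1,II-2,II-3,II-4,II-5,III-1,III-2,III-3,III-4]: 123 consistent
Q/I-1 un ·: QQ|Qq
Q/I-2 un ·: QQ|Qq
Q/II-1 ? I-1×I-2: QQ|Qq
Q/II-2 aff ·: qq
Q/II-3 ? I-1×I-2: QQ|Qq|qq
Q/II-4 un I-1×I-2: QQ|Qq
Q/II-5 un ·: QQ|Qq
Q/III-1 un II-2×II-1: Qq
Q/III-2 un II-2×II-1: Qq
Q/III-3 ? II-2×II-1: Qq|qq
Q/III-4 un II-5×II-4: QQ|Qq
⇒ Q over [I-1,I-2,II-1,II-2,II-3,II-4,II-5,III-1,III-2,III-3,III-4]: 150 consistent

II-1 ∈ {mm QQ, mm Qq}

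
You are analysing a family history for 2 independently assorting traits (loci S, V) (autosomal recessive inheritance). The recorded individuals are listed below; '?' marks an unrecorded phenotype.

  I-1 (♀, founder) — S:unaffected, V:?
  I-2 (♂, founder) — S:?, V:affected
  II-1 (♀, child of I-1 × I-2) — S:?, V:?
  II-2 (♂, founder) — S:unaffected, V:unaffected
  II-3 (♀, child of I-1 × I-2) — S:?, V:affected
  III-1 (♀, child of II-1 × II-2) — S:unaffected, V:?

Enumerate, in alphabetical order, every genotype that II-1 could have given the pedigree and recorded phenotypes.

II-1 ∈ {SS Vv, SS vv, Ss Vv, Ss vv, ss Vv, ss vv}

S/I-1 un ·: SS|Ss
S/I-2 ? ·: SS|Ss|ss
S/II-1 ? I-1×I-2: SS|Ss|ss
S/II-2 un ·: SS|Ss
S/II-3 ? I-1×I-2: SS|Ss|ss
S/III-1 un II-1×II-2: SS|Ss
⇒ S over [I-1,I-2,II-1,II-2,II-3,III-1]: 74 consistent
V/I-1 ? ·: Vv|vv
V/I-2 aff ·: vv
V/II-1 ? I-1×I-2: Vv|vv
V/II-2 un ·: VV|Vv
V/II-3 aff I-1×I-2: vv
V/III-1 ? II-1×II-2: VV|Vv|vv
⇒ V over [I-1,I-2,II-1,II-2,II-3,III-1]: 11 consistent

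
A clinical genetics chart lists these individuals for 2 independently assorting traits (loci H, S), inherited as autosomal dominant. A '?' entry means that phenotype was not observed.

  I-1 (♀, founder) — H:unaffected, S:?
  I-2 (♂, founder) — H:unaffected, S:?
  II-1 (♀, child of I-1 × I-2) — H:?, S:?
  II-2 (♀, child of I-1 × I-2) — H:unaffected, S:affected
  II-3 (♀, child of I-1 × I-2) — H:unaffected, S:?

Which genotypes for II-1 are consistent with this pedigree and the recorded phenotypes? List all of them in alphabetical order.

H/I-1 un ·: hh
H/I-2 un ·: hh
H/II-1 ? I-1×I-2: hh
H/II-2 un I-1×I-2: hh
H/II-3 un I-1×I-2: hh
⇒ H over [I-1,I-2,II-1,II-2,II-3]: 1 consistent
S/I-1 ? ·: ss|Ss|SS
S/I-2 ? ·: ss|Ss|SS
S/II-1 ? I-1×I-2: ss|Ss|SS
S/II-2 aff I-1×I-2: Ss|SS
S/II-3 ? I-1×I-2: ss|Ss|SS
⇒ S over [I-1,I-2,II-1,II-2,II-3]: 45 consistent

II-1 ∈ {hh SS, hh Ss, hh ss}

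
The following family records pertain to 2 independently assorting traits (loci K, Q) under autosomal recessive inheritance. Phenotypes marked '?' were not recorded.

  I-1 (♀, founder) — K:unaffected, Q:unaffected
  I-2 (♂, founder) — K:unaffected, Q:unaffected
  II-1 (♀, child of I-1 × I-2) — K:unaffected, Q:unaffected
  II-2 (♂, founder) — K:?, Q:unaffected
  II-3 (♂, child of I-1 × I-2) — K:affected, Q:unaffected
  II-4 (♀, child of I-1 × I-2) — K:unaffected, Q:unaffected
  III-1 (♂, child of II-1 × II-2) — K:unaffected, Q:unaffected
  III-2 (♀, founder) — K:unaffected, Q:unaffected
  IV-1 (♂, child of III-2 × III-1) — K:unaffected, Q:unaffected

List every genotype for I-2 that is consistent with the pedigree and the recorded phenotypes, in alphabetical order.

K/I-1 un ·: Kk
K/I-2 un ·: Kk
K/II-1 un I-1×I-2: KK|Kk
K/II-2 ? ·: KK|Kk|kk
K/II-3 aff I-1×I-2: kk
K/II-4 un I-1×I-2: KK|Kk
K/III-1 un II-1×II-2: KK|Kk
K/III-2 un ·: KK|Kk
K/IV-1 un III-2×III-1: KK|Kk
⇒ K over [I-1,I-2,II-1,II-2,II-3,II-4,III-1,III-2,IV-1]: 64 consistent
Q/I-1 un ·: QQ|Qq
Q/I-2 un ·: QQ|Qq
Q/II-1 un I-1×I-2: QQ|Qq
Q/II-2 un ·: QQ|Qq
Q/II-3 un I-1×I-2: QQ|Qq
Q/II-4 un I-1×I-2: QQ|Qq
Q/III-1 un II-1×II-2: QQ|Qq
Q/III-2 un ·: QQ|Qq
Q/IV-1 un III-2×III-1: QQ|Qq
⇒ Q over [I-1,I-2,II-1,II-2,II-3,II-4,III-1,III-2,IV-1]: 298 consistent

I-2 ∈ {Kk QQ, Kk Qq}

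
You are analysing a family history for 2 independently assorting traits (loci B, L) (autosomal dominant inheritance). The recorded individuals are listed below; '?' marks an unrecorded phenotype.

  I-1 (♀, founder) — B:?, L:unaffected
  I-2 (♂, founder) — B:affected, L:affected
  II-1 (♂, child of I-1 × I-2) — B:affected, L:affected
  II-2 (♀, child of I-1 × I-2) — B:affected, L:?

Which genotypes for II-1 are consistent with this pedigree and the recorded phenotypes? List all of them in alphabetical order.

B/I-1 ? ·: bb|Bb|BB
B/I-2 aff ·: Bb|BB
B/II-1 aff I-1×I-2: Bb|BB
B/II-2 aff I-1×I-2: Bb|BB
⇒ B over [I-1,I-2,II-1,II-2]: 15 consistent
L/I-1 un ·: ll
L/I-2 aff ·: Ll|LL
L/II-1 aff I-1×I-2: Ll
L/II-2 ? I-1×I-2: ll|Ll
⇒ L over [I-1,I-2,II-1,II-2]: 3 consistent

II-1 ∈ {BB Ll, Bb Ll}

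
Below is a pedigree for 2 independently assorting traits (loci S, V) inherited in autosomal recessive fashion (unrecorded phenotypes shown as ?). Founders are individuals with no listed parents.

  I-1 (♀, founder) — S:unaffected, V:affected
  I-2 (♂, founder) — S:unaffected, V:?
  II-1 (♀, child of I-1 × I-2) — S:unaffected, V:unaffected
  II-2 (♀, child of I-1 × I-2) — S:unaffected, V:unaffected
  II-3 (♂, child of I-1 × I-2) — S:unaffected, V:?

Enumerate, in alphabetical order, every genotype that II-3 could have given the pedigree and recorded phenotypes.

II-3 ∈ {SS Vv, SS vv, Ss Vv, Ss vv}

S/I-1 un ·: SS|Ss
S/I-2 un ·: SS|Ss
S/II-1 un I-1×I-2: SS|Ss
S/II-2 un I-1×I-2: SS|Ss
S/II-3 un I-1×I-2: SS|Ss
⇒ S over [I-1,I-2,II-1,II-2,II-3]: 25 consistent
V/I-1 aff ·: vv
V/I-2 ? ·: VV|Vv
V/II-1 un I-1×I-2: Vv
V/II-2 un I-1×I-2: Vv
V/II-3 ? I-1×I-2: Vv|vv
⇒ V over [I-1,I-2,II-1,II-2,II-3]: 3 consistent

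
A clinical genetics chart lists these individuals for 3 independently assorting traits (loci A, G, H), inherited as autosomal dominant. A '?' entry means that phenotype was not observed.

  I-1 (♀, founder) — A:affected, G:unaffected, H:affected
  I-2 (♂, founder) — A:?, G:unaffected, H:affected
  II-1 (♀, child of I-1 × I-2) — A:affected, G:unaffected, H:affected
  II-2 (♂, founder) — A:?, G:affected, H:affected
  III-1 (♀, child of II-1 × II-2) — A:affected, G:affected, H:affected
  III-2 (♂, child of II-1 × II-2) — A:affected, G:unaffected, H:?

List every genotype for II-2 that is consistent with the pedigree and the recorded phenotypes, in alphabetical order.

A/I-1 aff ·: Aa|AA
A/I-2 ? ·: aa|Aa|AA
A/II-1 aff I-1×I-2: Aa|AA
A/II-2 ? ·: aa|Aa|AA
A/III-1 aff II-1×II-2: Aa|AA
A/III-2 aff II-1×II-2: Aa|AA
⇒ A over [I-1,I-2,II-1,II-2,III-1,III-2]: 69 consistent
G/I-1 un ·: gg
G/I-2 un ·: gg
G/II-1 un I-1×I-2: gg
G/II-2 aff ·: Gg
G/III-1 aff II-1×II-2: Gg
G/III-2 un II-1×II-2: gg
⇒ G over [I-1,I-2,II-1,II-2,III-1,III-2]: 1 consistent
H/I-1 aff ·: Hh|HH
H/I-2 aff ·: Hh|HH
H/II-1 aff I-1×I-2: Hh|HH
H/II-2 aff ·: Hh|HH
H/III-1 aff II-1×II-2: Hh|HH
H/III-2 ? II-1×II-2: hh|Hh|HH
⇒ H over [I-1,I-2,II-1,II-2,III-1,III-2]: 50 consistent

II-2 ∈ {AA Gg HH, AA Gg Hh, Aa Gg HH, Aa Gg Hh, aa Gg HH, aa Gg Hh}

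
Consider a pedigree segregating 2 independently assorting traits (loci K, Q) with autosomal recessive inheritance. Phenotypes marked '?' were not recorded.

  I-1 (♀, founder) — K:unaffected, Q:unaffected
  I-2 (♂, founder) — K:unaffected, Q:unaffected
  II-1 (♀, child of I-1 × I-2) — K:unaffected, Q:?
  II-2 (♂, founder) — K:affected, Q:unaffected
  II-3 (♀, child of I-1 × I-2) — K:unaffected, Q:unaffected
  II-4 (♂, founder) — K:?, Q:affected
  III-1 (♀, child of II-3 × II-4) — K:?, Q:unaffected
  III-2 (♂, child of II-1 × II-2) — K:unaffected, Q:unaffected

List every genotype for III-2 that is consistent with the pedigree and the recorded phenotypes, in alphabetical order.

III-2 ∈ {Kk QQ, Kk Qq}

K/I-1 un ·: KK|Kk
K/I-2 un ·: KK|Kk
K/II-1 un I-1×I-2: KK|Kk
K/II-2 aff ·: kk
K/II-3 un I-1×I-2: KK|Kk
K/II-4 ? ·: KK|Kk|kk
K/III-1 ? II-3×II-4: KK|Kk|kk
K/III-2 un II-1×II-2: Kk
⇒ K over [I-1,I-2,II-1,II-2,II-3,II-4,III-1,III-2]: 70 consistent
Q/I-1 un ·: QQ|Qq
Q/I-2 un ·: QQ|Qq
Q/II-1 ? I-1×I-2: QQ|Qq|qq
Q/II-2 un ·: QQ|Qq
Q/II-3 un I-1×I-2: QQ|Qq
Q/II-4 aff ·: qq
Q/III-1 un II-3×II-4: Qq
Q/III-2 un II-1×II-2: QQ|Qq
⇒ Q over [I-1,I-2,II-1,II-2,II-3,II-4,III-1,III-2]: 49 consistent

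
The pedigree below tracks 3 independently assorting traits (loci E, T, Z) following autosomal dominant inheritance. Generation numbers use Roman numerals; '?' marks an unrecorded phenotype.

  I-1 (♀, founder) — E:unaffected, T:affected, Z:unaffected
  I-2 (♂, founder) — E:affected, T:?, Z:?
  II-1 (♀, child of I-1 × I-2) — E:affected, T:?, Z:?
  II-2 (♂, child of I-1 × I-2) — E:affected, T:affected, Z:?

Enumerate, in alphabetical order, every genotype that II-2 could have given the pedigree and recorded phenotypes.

II-2 ∈ {Ee TT Zz, Ee TT zz, Ee Tt Zz, Ee Tt zz}

E/I-1 un ·: ee
E/I-2 aff ·: Ee|EE
E/II-1 aff I-1×I-2: Ee
E/II-2 aff I-1×I-2: Ee
⇒ E over [I-1,I-2,II-1,II-2]: 2 consistent
T/I-1 aff ·: Tt|TT
T/I-2 ? ·: tt|Tt|TT
T/II-1 ? I-1×I-2: tt|Tt|TT
T/II-2 aff I-1×I-2: Tt|TT
⇒ T over [I-1,I-2,II-1,II-2]: 18 consistent
Z/I-1 un ·: zz
Z/I-2 ? ·: zz|Zz|ZZ
Z/II-1 ? I-1×I-2: zz|Zz
Z/II-2 ? I-1×I-2: zz|Zz
⇒ Z over [I-1,I-2,II-1,II-2]: 6 consistent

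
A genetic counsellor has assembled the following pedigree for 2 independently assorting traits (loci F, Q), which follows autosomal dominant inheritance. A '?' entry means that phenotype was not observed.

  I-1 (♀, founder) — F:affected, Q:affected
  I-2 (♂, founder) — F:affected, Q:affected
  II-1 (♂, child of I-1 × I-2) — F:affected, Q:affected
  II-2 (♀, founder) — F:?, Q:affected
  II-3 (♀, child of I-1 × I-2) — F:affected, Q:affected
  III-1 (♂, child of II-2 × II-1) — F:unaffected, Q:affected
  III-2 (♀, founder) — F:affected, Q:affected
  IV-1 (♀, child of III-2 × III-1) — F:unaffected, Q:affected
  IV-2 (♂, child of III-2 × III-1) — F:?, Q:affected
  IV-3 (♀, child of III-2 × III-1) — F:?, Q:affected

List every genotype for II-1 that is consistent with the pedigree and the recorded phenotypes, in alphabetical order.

F/I-1 aff ·: Ff|FF
F/I-2 aff ·: Ff|FF
F/II-1 aff I-1×I-2: Ff
F/II-2 ? ·: ff|Ff
F/II-3 aff I-1×I-2: Ff|FF
F/III-1 un II-2×II-1: ff
F/III-2 aff ·: Ff
F/IV-1 un III-2×III-1: ff
F/IV-2 ? III-2×III-1: ff|Ff
F/IV-3 ? III-2×III-1: ff|Ff
⇒ F over [I-1,I-2,II-1,II-2,II-3,III-1,III-2,IV-1,IV-2,IV-3]: 48 consistent
Q/I-1 aff ·: Qq|QQ
Q/I-2 aff ·: Qq|QQ
Q/II-1 aff I-1×I-2: Qq|QQ
Q/II-2 aff ·: Qq|QQ
Q/II-3 aff I-1×I-2: Qq|QQ
Q/III-1 aff II-2×II-1: Qq|QQ
Q/III-2 aff ·: Qq|QQ
Q/IV-1 aff III-2×III-1: Qq|QQ
Q/IV-2 aff III-2×III-1: Qq|QQ
Q/IV-3 aff III-2×III-1: Qq|QQ
⇒ Q over [I-1,I-2,II-1,II-2,II-3,III-1,III-2,IV-1,IV-2,IV-3]: 538 consistent

II-1 ∈ {Ff QQ, Ff Qq}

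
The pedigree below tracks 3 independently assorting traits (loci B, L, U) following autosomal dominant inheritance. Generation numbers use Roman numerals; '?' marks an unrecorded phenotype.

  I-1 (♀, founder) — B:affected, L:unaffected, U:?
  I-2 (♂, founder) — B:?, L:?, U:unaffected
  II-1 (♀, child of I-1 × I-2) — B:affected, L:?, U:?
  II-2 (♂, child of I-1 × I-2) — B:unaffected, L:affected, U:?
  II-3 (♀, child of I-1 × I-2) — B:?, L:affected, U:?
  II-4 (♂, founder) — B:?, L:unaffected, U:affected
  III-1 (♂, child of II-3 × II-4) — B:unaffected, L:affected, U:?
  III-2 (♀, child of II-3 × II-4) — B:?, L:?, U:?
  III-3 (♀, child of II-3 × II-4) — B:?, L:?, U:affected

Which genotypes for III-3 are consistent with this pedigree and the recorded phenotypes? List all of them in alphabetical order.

B/I-1 aff ·: Bb
B/I-2 ? ·: bb|Bb
B/II-1 aff I-1×I-2: Bb|BB
B/II-2 un I-1×I-2: bb
B/II-3 ? I-1×I-2: bb|Bb
B/II-4 ? ·: bb|Bb
B/III-1 un II-3×II-4: bb
B/III-2 ? II-3×II-4: bb|Bb|BB
B/III-3 ? II-3×II-4: bb|Bb|BB
⇒ B over [I-1,I-2,II-1,II-2,II-3,II-4,III-1,III-2,III-3]: 54 consistent
L/I-1 un ·: ll
L/I-2 ? ·: Ll|LL
L/II-1 ? I-1×I-2: ll|Ll
L/II-2 aff I-1×I-2: Ll
L/II-3 aff I-1×I-2: Ll
L/II-4 un ·: ll
L/III-1 aff II-3×II-4: Ll
L/III-2 ? II-3×II-4: ll|Ll
L/III-3 ? II-3×II-4: ll|Ll
⇒ L over [I-1,I-2,II-1,II-2,II-3,II-4,III-1,III-2,III-3]: 12 consistent
U/I-1 ? ·: uu|Uu|UU
U/I-2 un ·: uu
U/II-1 ? I-1×I-2: uu|Uu
U/II-2 ? I-1×I-2: uu|Uu
U/II-3 ? I-1×I-2: uu|Uu
U/II-4 aff ·: Uu|UU
U/III-1 ? II-3×II-4: uu|Uu|UU
U/III-2 ? II-3×II-4: uu|Uu|UU
U/III-3 aff II-3×II-4: Uu|UU
⇒ U over [I-1,I-2,II-1,II-2,II-3,II-4,III-1,III-2,III-3]: 155 consistent

III-3 ∈ {BB Ll UU, BB Ll Uu, BB ll UU, BB ll Uu, Bb Ll UU, Bb Ll Uu, Bb ll UU, Bb ll Uu, bb Ll UU, bb Ll Uu, bb ll UU, bb ll Uu}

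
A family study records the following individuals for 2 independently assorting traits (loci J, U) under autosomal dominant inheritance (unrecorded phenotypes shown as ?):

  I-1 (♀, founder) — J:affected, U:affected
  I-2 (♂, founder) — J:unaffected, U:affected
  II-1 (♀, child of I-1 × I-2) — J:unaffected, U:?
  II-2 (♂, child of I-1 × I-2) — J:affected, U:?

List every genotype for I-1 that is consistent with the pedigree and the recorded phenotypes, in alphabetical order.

J/I-1 aff ·: Jj
J/I-2 un ·: jj
J/II-1 un I-1×I-2: jj
J/II-2 aff I-1×I-2: Jj
⇒ J over [I-1,I-2,II-1,II-2]: 1 consistent
U/I-1 aff ·: Uu|UU
U/I-2 aff ·: Uu|UU
U/II-1 ? I-1×I-2: uu|Uu|UU
U/II-2 ? I-1×I-2: uu|Uu|UU
⇒ U over [I-1,I-2,II-1,II-2]: 18 consistent

I-1 ∈ {Jj UU, Jj Uu}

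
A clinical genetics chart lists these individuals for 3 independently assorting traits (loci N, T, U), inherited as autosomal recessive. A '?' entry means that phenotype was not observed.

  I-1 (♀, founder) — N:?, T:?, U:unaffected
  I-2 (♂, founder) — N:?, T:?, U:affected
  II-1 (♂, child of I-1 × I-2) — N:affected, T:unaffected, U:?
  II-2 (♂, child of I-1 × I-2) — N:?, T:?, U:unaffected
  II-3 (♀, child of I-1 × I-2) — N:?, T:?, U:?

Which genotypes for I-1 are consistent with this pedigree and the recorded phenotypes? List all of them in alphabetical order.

N/I-1 ? ·: Nn|nn
N/I-2 ? ·: Nn|nn
N/II-1 aff I-1×I-2: nn
N/II-2 ? I-1×I-2: NN|Nn|nn
N/II-3 ? I-1×I-2: NN|Nn|nn
⇒ N over [I-1,I-2,II-1,II-2,II-3]: 18 consistent
T/I-1 ? ·: TT|Tt|tt
T/I-2 ? ·: TT|Tt|tt
T/II-1 un I-1×I-2: TT|Tt
T/II-2 ? I-1×I-2: TT|Tt|tt
T/II-3 ? I-1×I-2: TT|Tt|tt
⇒ T over [I-1,I-2,II-1,II-2,II-3]: 45 consistent
U/I-1 un ·: UU|Uu
U/I-2 aff ·: uu
U/II-1 ? I-1×I-2: Uu|uu
U/II-2 un I-1×I-2: Uu
U/II-3 ? I-1×I-2: Uu|uu
⇒ U over [I-1,I-2,II-1,II-2,II-3]: 5 consistent

I-1 ∈ {Nn TT UU, Nn TT Uu, Nn Tt UU, Nn Tt Uu, Nn tt UU, Nn tt Uu, nn TT UU, nn TT Uu, nn Tt UU, nn Tt Uu, nn tt UU, nn tt Uu}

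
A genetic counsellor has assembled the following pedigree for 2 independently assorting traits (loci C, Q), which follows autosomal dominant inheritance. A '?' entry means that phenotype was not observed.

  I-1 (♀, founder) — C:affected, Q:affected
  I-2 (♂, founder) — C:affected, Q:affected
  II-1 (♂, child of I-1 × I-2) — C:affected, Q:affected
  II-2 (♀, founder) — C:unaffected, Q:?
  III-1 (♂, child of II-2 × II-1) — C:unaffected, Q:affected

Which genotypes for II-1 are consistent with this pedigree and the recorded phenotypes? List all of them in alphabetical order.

II-1 ∈ {Cc QQ, Cc Qq}

C/I-1 aff ·: Cc|CC
C/I-2 aff ·: Cc|CC
C/II-1 aff I-1×I-2: Cc
C/II-2 un ·: cc
C/III-1 un II-2×II-1: cc
⇒ C over [I-1,I-2,II-1,II-2,III-1]: 3 consistent
Q/I-1 aff ·: Qq|QQ
Q/I-2 aff ·: Qq|QQ
Q/II-1 aff I-1×I-2: Qq|QQ
Q/II-2 ? ·: qq|Qq|QQ
Q/III-1 aff II-2×II-1: Qq|QQ
⇒ Q over [I-1,I-2,II-1,II-2,III-1]: 31 consistent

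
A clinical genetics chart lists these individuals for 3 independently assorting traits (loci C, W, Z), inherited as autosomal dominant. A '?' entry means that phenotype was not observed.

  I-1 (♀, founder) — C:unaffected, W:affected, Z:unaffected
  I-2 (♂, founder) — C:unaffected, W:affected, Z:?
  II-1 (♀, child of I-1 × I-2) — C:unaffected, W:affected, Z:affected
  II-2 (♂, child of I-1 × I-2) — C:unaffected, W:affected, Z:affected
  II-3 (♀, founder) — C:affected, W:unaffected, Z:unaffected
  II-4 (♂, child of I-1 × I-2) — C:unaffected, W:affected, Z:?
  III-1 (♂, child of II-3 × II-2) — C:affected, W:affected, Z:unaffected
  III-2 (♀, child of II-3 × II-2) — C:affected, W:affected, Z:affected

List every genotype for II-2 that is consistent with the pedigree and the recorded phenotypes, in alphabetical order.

C/I-1 un ·: cc
C/I-2 un ·: cc
C/II-1 un I-1×I-2: cc
C/II-2 un I-1×I-2: cc
C/II-3 aff ·: Cc|CC
C/II-4 un I-1×I-2: cc
C/III-1 aff II-3×II-2: Cc
C/III-2 aff II-3×II-2: Cc
⇒ C over [I-1,I-2,II-1,II-2,II-3,II-4,III-1,III-2]: 2 consistent
W/I-1 aff ·: Ww|WW
W/I-2 aff ·: Ww|WW
W/II-1 aff I-1×I-2: Ww|WW
W/II-2 aff I-1×I-2: Ww|WW
W/II-3 un ·: ww
W/II-4 aff I-1×I-2: Ww|WW
W/III-1 aff II-3×II-2: Ww
W/III-2 aff II-3×II-2: Ww
⇒ W over [I-1,I-2,II-1,II-2,II-3,II-4,III-1,III-2]: 25 consistent
Z/I-1 un ·: zz
Z/I-2 ? ·: Zz|ZZ
Z/II-1 aff I-1×I-2: Zz
Z/II-2 aff I-1×I-2: Zz
Z/II-3 un ·: zz
Z/II-4 ? I-1×I-2: zz|Zz
Z/III-1 un II-3×II-2: zz
Z/III-2 aff II-3×II-2: Zz
⇒ Z over [I-1,I-2,II-1,II-2,II-3,II-4,III-1,III-2]: 3 consistent

II-2 ∈ {cc WW Zz, cc Ww Zz}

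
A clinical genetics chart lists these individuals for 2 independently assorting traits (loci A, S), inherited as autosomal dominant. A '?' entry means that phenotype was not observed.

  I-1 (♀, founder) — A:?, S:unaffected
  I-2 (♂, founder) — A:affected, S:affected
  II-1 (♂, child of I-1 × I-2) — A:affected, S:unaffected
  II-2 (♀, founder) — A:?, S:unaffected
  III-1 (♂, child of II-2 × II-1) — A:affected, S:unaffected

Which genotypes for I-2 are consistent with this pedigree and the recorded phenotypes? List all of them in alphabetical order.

I-2 ∈ {AA Ss, Aa Ss}

A/I-1 ? ·: aa|Aa|AA
A/I-2 aff ·: Aa|AA
A/II-1 aff I-1×I-2: Aa|AA
A/II-2 ? ·: aa|Aa|AA
A/III-1 aff II-2×II-1: Aa|AA
⇒ A over [I-1,I-2,II-1,II-2,III-1]: 41 consistent
S/I-1 un ·: ss
S/I-2 aff ·: Ss
S/II-1 un I-1×I-2: ss
S/II-2 un ·: ss
S/III-1 un II-2×II-1: ss
⇒ S over [I-1,I-2,II-1,II-2,III-1]: 1 consistent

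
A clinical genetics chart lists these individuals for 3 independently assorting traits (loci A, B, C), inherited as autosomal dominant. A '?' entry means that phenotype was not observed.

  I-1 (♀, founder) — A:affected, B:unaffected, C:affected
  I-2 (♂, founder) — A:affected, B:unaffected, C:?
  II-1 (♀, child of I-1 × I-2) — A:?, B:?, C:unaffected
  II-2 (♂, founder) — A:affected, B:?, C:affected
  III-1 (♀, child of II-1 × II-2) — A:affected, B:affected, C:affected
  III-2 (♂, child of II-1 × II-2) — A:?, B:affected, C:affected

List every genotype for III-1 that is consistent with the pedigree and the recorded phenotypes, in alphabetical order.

A/I-1 aff ·: Aa|AA
A/I-2 aff ·: Aa|AA
A/II-1 ? I-1×I-2: aa|Aa|AA
A/II-2 aff ·: Aa|AA
A/III-1 aff II-1×II-2: Aa|AA
A/III-2 ? II-1×II-2: aa|Aa|AA
⇒ A over [I-1,I-2,II-1,II-2,III-1,III-2]: 53 consistent
B/I-1 un ·: bb
B/I-2 un ·: bb
B/II-1 ? I-1×I-2: bb
B/II-2 ? ·: Bb|BB
B/III-1 aff II-1×II-2: Bb
B/III-2 aff II-1×II-2: Bb
⇒ B over [I-1,I-2,II-1,II-2,III-1,III-2]: 2 consistent
C/I-1 aff ·: Cc
C/I-2 ? ·: cc|Cc
C/II-1 un I-1×I-2: cc
C/II-2 aff ·: Cc|CC
C/III-1 aff II-1×II-2: Cc
C/III-2 aff II-1×II-2: Cc
⇒ C over [I-1,I-2,II-1,II-2,III-1,III-2]: 4 consistent

III-1 ∈ {AA Bb Cc, Aa Bb Cc}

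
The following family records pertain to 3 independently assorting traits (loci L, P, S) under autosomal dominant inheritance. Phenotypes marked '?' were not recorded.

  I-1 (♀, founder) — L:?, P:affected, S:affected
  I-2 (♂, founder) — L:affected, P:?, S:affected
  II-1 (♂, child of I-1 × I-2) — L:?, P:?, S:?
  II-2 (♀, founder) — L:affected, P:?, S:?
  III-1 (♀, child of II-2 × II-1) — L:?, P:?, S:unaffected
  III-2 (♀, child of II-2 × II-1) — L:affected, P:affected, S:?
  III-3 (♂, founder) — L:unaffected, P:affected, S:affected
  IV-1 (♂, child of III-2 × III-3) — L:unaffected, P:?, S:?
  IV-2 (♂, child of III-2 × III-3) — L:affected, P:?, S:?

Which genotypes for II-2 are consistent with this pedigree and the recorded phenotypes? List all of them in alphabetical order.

II-2 ∈ {LL PP Ss, LL PP ss, LL Pp Ss, LL Pp ss, LL pp Ss, LL pp ss, Ll PP Ss, Ll PP ss, Ll Pp Ss, Ll Pp ss, Ll pp Ss, Ll pp ss}

L/I-1 ? ·: ll|Ll|LL
L/I-2 aff ·: Ll|LL
L/II-1 ? I-1×I-2: ll|Ll|LL
L/II-2 aff ·: Ll|LL
L/III-1 ? II-2×II-1: ll|Ll|LL
L/III-2 aff II-2×II-1: Ll
L/III-3 un ·: ll
L/IV-1 un III-2×III-3: ll
L/IV-2 aff III-2×III-3: Ll
⇒ L over [I-1,I-2,II-1,II-2,III-1,III-2,III-3,IV-1,IV-2]: 39 consistent
P/I-1 aff ·: Pp|PP
P/I-2 ? ·: pp|Pp|PP
P/II-1 ? I-1×I-2: pp|Pp|PP
P/II-2 ? ·: pp|Pp|PP
P/III-1 ? II-2×II-1: pp|Pp|PP
P/III-2 aff II-2×II-1: Pp|PP
P/III-3 aff ·: Pp|PP
P/IV-1 ? III-2×III-3: pp|Pp|PP
P/IV-2 ? III-2×III-3: pp|Pp|PP
⇒ P over [I-1,I-2,II-1,II-2,III-1,III-2,III-3,IV-1,IV-2]: 874 consistent
S/I-1 aff ·: Ss|SS
S/I-2 aff ·: Ss|SS
S/II-1 ? I-1×I-2: ss|Ss
S/II-2 ? ·: ss|Ss
S/III-1 un II-2×II-1: ss
S/III-2 ? II-2×II-1: ss|Ss|SS
S/III-3 aff ·: Ss|SS
S/IV-1 ? III-2×III-3: ss|Ss|SS
S/IV-2 ? III-2×III-3: ss|Ss|SS
⇒ S over [I-1,I-2,II-1,II-2,III-1,III-2,III-3,IV-1,IV-2]: 146 consistent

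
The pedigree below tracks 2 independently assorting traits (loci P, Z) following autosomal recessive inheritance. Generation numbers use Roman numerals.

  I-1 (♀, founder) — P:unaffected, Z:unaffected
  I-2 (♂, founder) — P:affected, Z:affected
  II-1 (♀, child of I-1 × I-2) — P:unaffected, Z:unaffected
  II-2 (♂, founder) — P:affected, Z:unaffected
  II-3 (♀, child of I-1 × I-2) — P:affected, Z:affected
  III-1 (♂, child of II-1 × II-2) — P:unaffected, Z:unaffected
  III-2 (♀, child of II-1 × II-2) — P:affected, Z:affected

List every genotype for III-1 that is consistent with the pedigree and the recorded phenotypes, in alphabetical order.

III-1 ∈ {Pp ZZ, Pp Zz}

P/I-1 un ·: Pp
P/I-2 aff ·: pp
P/II-1 un I-1×I-2: Pp
P/II-2 aff ·: pp
P/II-3 aff I-1×I-2: pp
P/III-1 un II-1×II-2: Pp
P/III-2 aff II-1×II-2: pp
⇒ P over [I-1,I-2,II-1,II-2,II-3,III-1,III-2]: 1 consistent
Z/I-1 un ·: Zz
Z/I-2 aff ·: zz
Z/II-1 un I-1×I-2: Zz
Z/II-2 un ·: Zz
Z/II-3 aff I-1×I-2: zz
Z/III-1 un II-1×II-2: ZZ|Zz
Z/III-2 aff II-1×II-2: zz
⇒ Z over [I-1,I-2,II-1,II-2,II-3,III-1,III-2]: 2 consistent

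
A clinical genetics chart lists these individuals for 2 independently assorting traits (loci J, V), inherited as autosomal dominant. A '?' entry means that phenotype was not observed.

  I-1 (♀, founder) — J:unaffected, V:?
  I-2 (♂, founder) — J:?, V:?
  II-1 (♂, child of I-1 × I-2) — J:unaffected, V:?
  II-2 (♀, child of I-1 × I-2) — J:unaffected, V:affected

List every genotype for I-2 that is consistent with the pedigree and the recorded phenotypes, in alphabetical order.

I-2 ∈ {Jj VV, Jj Vv, Jj vv, jj VV, jj Vv, jj vv}

J/I-1 un ·: jj
J/I-2 ? ·: jj|Jj
J/II-1 un I-1×I-2: jj
J/II-2 un I-1×I-2: jj
⇒ J over [I-1,I-2,II-1,II-2]: 2 consistent
V/I-1 ? ·: vv|Vv|VV
V/I-2 ? ·: vv|Vv|VV
V/II-1 ? I-1×I-2: vv|Vv|VV
V/II-2 aff I-1×I-2: Vv|VV
⇒ V over [I-1,I-2,II-1,II-2]: 21 consistent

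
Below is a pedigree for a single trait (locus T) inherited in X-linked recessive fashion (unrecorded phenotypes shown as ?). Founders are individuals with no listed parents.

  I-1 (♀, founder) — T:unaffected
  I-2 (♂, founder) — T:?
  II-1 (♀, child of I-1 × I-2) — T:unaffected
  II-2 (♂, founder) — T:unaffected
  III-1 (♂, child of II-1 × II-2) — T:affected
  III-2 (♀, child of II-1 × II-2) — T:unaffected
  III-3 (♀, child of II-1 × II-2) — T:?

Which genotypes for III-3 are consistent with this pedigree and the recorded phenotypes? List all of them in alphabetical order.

T/I-1 un ·: X^TX^T|X^TX^t
T/I-2 ? ·: X^TY|X^tY
T/II-1 un I-1×I-2: X^TX^t
T/II-2 un ·: X^TY
T/III-1 aff II-1×II-2: X^tY
T/III-2 un II-1×II-2: X^TX^T|X^TX^t
T/III-3 ? II-1×II-2: X^TX^T|X^TX^t
⇒ T over [I-1,I-2,II-1,II-2,III-1,III-2,III-3]: 12 consistent

III-3 ∈ {X^TX^T, X^TX^t}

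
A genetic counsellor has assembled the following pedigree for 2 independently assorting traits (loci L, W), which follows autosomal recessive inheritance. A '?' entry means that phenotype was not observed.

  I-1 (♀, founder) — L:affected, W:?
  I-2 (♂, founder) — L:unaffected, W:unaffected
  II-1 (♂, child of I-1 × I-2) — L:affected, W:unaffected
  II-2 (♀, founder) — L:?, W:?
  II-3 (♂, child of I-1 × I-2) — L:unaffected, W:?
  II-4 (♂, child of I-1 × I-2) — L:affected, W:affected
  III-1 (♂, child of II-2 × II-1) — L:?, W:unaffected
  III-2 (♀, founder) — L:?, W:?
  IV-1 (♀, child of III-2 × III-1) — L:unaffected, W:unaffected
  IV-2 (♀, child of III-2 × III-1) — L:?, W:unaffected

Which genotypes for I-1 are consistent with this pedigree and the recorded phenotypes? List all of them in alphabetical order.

L/I-1 aff ·: ll
L/I-2 un ·: Ll
L/II-1 aff I-1×I-2: ll
L/II-2 ? ·: LL|Ll|ll
L/II-3 un I-1×I-2: Ll
L/II-4 aff I-1×I-2: ll
L/III-1 ? II-2×II-1: Ll|ll
L/III-2 ? ·: LL|Ll|ll
L/IV-1 un III-2×III-1: LL|Ll
L/IV-2 ? III-2×III-1: LL|Ll|ll
⇒ L over [I-1,I-2,II-1,II-2,II-3,II-4,III-1,III-2,IV-1,IV-2]: 30 consistent
W/I-1 ? ·: Ww|ww
W/I-2 un ·: Ww
W/II-1 un I-1×I-2: WW|Ww
W/II-2 ? ·: WW|Ww|ww
W/II-3 ? I-1×I-2: WW|Ww|ww
W/II-4 aff I-1×I-2: ww
W/III-1 un II-2×II-1: WW|Ww
W/III-2 ? ·: WW|Ww|ww
W/IV-1 un III-2×III-1: WW|Ww
W/IV-2 un III-2×III-1: WW|Ww
⇒ W over [I-1,I-2,II-1,II-2,II-3,II-4,III-1,III-2,IV-1,IV-2]: 285 consistent

I-1 ∈ {ll Ww, ll ww}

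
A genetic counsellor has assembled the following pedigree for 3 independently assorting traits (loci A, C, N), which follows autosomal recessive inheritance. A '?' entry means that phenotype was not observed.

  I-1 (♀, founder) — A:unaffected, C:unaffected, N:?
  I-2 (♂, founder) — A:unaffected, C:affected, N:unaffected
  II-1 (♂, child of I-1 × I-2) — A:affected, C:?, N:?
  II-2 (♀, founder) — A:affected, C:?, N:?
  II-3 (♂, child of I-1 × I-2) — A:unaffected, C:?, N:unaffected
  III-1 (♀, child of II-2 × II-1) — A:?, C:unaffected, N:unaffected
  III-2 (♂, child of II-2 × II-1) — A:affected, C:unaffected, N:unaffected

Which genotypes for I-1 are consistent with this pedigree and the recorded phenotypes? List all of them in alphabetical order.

A/I-1 un ·: Aa
A/I-2 un ·: Aa
A/II-1 aff I-1×I-2: aa
A/II-2 aff ·: aa
A/II-3 un I-1×I-2: AA|Aa
A/III-1 ? II-2×II-1: aa
A/III-2 aff II-2×II-1: aa
⇒ A over [I-1,I-2,II-1,II-2,II-3,III-1,III-2]: 2 consistent
C/I-1 un ·: CC|Cc
C/I-2 aff ·: cc
C/II-1 ? I-1×I-2: Cc|cc
C/II-2 ? ·: CC|Cc|cc
C/II-3 ? I-1×I-2: Cc|cc
C/III-1 un II-2×II-1: CC|Cc
C/III-2 un II-2×II-1: CC|Cc
⇒ C over [I-1,I-2,II-1,II-2,II-3,III-1,III-2]: 31 consistent
N/I-1 ? ·: NN|Nn|nn
N/I-2 un ·: NN|Nn
N/II-1 ? I-1×I-2: NN|Nn|nn
N/II-2 ? ·: NN|Nn|nn
N/II-3 un I-1×I-2: NN|Nn
N/III-1 un II-2×II-1: NN|Nn
N/III-2 un II-2×II-1: NN|Nn
⇒ N over [I-1,I-2,II-1,II-2,II-3,III-1,III-2]: 120 consistent

I-1 ∈ {Aa CC NN, Aa CC Nn, Aa CC nn, Aa Cc NN, Aa Cc Nn, Aa Cc nn}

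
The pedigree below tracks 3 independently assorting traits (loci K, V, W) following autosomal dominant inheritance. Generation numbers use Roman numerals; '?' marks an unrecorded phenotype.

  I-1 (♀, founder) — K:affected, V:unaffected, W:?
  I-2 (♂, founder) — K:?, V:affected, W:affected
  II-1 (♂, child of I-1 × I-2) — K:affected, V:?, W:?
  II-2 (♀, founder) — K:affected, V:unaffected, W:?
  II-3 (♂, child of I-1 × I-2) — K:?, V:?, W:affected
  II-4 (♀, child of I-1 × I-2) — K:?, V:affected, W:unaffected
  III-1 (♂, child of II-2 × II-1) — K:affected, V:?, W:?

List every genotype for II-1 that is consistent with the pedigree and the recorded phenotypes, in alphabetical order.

II-1 ∈ {KK Vv WW, KK Vv Ww, KK Vv ww, KK vv WW, KK vv Ww, KK vv ww, Kk Vv WW, Kk Vv Ww, Kk Vv ww, Kk vv WW, Kk vv Ww, Kk vv ww}

K/I-1 aff ·: Kk|KK
K/I-2 ? ·: kk|Kk|KK
K/II-1 aff I-1×I-2: Kk|KK
K/II-2 aff ·: Kk|KK
K/II-3 ? I-1×I-2: kk|Kk|KK
K/II-4 ? I-1×I-2: kk|Kk|KK
K/III-1 aff II-2×II-1: Kk|KK
⇒ K over [I-1,I-2,II-1,II-2,II-3,II-4,III-1]: 142 consistent
V/I-1 un ·: vv
V/I-2 aff ·: Vv|VV
V/II-1 ? I-1×I-2: vv|Vv
V/II-2 un ·: vv
V/II-3 ? I-1×I-2: vv|Vv
V/II-4 aff I-1×I-2: Vv
V/III-1 ? II-2×II-1: vv|Vv
⇒ V over [I-1,I-2,II-1,II-2,II-3,II-4,III-1]: 8 consistent
W/I-1 ? ·: ww|Ww
W/I-2 aff ·: Ww
W/II-1 ? I-1×I-2: ww|Ww|WW
W/II-2 ? ·: ww|Ww|WW
W/II-3 aff I-1×I-2: Ww|WW
W/II-4 un I-1×I-2: ww
W/III-1 ? II-2×II-1: ww|Ww|WW
⇒ W over [I-1,I-2,II-1,II-2,II-3,II-4,III-1]: 41 consistent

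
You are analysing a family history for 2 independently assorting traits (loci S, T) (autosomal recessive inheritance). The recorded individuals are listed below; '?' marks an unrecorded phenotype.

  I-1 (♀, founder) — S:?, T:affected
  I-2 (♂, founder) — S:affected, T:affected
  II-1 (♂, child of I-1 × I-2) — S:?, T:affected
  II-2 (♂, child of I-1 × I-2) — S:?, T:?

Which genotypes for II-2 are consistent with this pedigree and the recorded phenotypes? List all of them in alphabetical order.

S/I-1 ? ·: SS|Ss|ss
S/I-2 aff ·: ss
S/II-1 ? I-1×I-2: Ss|ss
S/II-2 ? I-1×I-2: Ss|ss
⇒ S over [I-1,I-2,II-1,II-2]: 6 consistent
T/I-1 aff ·: tt
T/I-2 aff ·: tt
T/II-1 aff I-1×I-2: tt
T/II-2 ? I-1×I-2: tt
⇒ T over [I-1,I-2,II-1,II-2]: 1 consistent

II-2 ∈ {Ss tt, ss tt}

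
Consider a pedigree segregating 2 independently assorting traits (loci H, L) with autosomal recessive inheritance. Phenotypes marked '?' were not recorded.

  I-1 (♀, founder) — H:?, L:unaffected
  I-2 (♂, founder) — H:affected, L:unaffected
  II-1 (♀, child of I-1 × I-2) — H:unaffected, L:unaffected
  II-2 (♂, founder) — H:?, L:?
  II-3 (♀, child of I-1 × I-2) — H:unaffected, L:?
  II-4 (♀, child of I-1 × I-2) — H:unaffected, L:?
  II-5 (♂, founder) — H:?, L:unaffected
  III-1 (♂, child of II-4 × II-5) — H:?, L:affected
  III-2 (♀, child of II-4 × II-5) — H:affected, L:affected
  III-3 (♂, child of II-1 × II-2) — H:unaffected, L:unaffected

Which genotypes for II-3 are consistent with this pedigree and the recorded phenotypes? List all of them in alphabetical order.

H/I-1 ? ·: HH|Hh
H/I-2 aff ·: hh
H/II-1 un I-1×I-2: Hh
H/II-2 ? ·: HH|Hh|hh
H/II-3 un I-1×I-2: Hh
H/II-4 un I-1×I-2: Hh
H/II-5 ? ·: Hh|hh
H/III-1 ? II-4×II-5: HH|Hh|hh
H/III-2 aff II-4×II-5: hh
H/III-3 un II-1×II-2: HH|Hh
⇒ H over [I-1,I-2,II-1,II-2,II-3,II-4,II-5,III-1,III-2,III-3]: 50 consistent
L/I-1 un ·: LL|Ll
L/I-2 un ·: LL|Ll
L/II-1 un I-1×I-2: LL|Ll
L/II-2 ? ·: LL|Ll|ll
L/II-3 ? I-1×I-2: LL|Ll|ll
L/II-4 ? I-1×I-2: Ll|ll
L/II-5 un ·: Ll
L/III-1 aff II-4×II-5: ll
L/III-2 aff II-4×II-5: ll
L/III-3 un II-1×II-2: LL|Ll
⇒ L over [I-1,I-2,II-1,II-2,II-3,II-4,II-5,III-1,III-2,III-3]: 90 consistent

II-3 ∈ {Hh LL, Hh Ll, Hh ll}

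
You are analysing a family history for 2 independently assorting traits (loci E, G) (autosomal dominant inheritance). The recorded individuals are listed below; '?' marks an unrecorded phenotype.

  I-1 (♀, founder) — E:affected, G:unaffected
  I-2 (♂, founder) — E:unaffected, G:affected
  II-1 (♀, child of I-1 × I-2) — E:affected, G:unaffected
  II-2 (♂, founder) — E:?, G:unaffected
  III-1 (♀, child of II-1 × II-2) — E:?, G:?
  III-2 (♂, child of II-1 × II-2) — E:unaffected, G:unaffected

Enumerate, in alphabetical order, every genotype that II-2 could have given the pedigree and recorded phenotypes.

E/I-1 aff ·: Ee|EE
E/I-2 un ·: ee
E/II-1 aff I-1×I-2: Ee
E/II-2 ? ·: ee|Ee
E/III-1 ? II-1×II-2: ee|Ee|EE
E/III-2 un II-1×II-2: ee
⇒ E over [I-1,I-2,II-1,II-2,III-1,III-2]: 10 consistent
G/I-1 un ·: gg
G/I-2 aff ·: Gg
G/II-1 un I-1×I-2: gg
G/II-2 un ·: gg
G/III-1 ? II-1×II-2: gg
G/III-2 un II-1×II-2: gg
⇒ G over [I-1,I-2,II-1,II-2,III-1,III-2]: 1 consistent

II-2 ∈ {Ee gg, ee gg}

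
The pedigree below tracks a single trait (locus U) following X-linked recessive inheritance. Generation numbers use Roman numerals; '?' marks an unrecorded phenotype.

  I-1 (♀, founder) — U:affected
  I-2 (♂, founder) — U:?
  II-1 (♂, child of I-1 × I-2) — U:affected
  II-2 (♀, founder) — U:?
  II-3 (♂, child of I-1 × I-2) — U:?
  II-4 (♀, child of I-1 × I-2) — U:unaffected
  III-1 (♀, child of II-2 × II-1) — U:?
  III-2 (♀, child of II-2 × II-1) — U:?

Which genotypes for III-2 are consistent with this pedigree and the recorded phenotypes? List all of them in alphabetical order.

III-2 ∈ {X^UX^u, X^uX^u}

U/I-1 aff ·: X^uX^u
U/I-2 ? ·: X^UY
U/II-1 aff I-1×I-2: X^uY
U/II-2 ? ·: X^UX^U|X^UX^u|X^uX^u
U/II-3 ? I-1×I-2: X^uY
U/II-4 un I-1×I-2: X^UX^u
U/III-1 ? II-2×II-1: X^UX^u|X^uX^u
U/III-2 ? II-2×II-1: X^UX^u|X^uX^u
⇒ U over [I-1,I-2,II-1,II-2,II-3,II-4,III-1,III-2]: 6 consistent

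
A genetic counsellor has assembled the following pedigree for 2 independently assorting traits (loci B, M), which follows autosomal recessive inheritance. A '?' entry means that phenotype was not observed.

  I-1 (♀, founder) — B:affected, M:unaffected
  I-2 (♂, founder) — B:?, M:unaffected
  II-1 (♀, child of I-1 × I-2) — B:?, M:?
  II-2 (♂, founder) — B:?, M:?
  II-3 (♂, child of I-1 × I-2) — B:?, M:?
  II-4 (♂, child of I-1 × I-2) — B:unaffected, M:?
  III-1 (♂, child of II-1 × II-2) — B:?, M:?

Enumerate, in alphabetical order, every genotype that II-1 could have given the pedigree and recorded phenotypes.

II-1 ∈ {Bb MM, Bb Mm, Bb mm, bb MM, bb Mm, bb mm}

B/I-1 aff ·: bb
B/I-2 ? ·: BB|Bb
B/II-1 ? I-1×I-2: Bb|bb
B/II-2 ? ·: BB|Bb|bb
B/II-3 ? I-1×I-2: Bb|bb
B/II-4 un I-1×I-2: Bb
B/III-1 ? II-1×II-2: BB|Bb|bb
⇒ B over [I-1,I-2,II-1,II-2,II-3,II-4,III-1]: 29 consistent
M/I-1 un ·: MM|Mm
M/I-2 un ·: MM|Mm
M/II-1 ? I-1×I-2: MM|Mm|mm
M/II-2 ? ·: MM|Mm|mm
M/II-3 ? I-1×I-2: MM|Mm|mm
M/II-4 ? I-1×I-2: MM|Mm|mm
M/III-1 ? II-1×II-2: MM|Mm|mm
⇒ M over [I-1,I-2,II-1,II-2,II-3,II-4,III-1]: 227 consistent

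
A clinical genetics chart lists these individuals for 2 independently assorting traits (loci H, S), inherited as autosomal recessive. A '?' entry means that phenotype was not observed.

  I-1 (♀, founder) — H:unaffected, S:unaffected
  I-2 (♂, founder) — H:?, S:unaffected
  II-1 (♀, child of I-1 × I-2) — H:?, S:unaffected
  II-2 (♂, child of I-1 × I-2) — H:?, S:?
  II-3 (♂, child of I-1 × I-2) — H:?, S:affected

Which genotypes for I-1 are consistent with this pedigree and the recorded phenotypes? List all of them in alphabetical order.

I-1 ∈ {HH Ss, Hh Ss}

H/I-1 un ·: HH|Hh
H/I-2 ? ·: HH|Hh|hh
H/II-1 ? I-1×I-2: HH|Hh|hh
H/II-2 ? I-1×I-2: HH|Hh|hh
H/II-3 ? I-1×I-2: HH|Hh|hh
⇒ H over [I-1,I-2,II-1,II-2,II-3]: 53 consistent
S/I-1 un ·: Ss
S/I-2 un ·: Ss
S/II-1 un I-1×I-2: SS|Ss
S/II-2 ? I-1×I-2: SS|Ss|ss
S/II-3 aff I-1×I-2: ss
⇒ S over [I-1,I-2,II-1,II-2,II-3]: 6 consistent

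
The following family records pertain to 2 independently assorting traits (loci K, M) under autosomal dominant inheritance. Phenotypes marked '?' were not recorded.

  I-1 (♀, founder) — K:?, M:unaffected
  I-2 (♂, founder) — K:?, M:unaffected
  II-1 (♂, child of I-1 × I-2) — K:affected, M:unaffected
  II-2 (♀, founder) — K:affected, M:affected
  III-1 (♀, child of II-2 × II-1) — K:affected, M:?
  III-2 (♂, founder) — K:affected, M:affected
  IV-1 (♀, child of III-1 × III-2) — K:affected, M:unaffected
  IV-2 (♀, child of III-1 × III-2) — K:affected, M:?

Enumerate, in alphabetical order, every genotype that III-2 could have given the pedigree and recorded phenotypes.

K/I-1 ? ·: kk|Kk|KK
K/I-2 ? ·: kk|Kk|KK
K/II-1 aff I-1×I-2: Kk|KK
K/II-2 aff ·: Kk|KK
K/III-1 aff II-2×II-1: Kk|KK
K/III-2 aff ·: Kk|KK
K/IV-1 aff III-1×III-2: Kk|KK
K/IV-2 aff III-1×III-2: Kk|KK
⇒ K over [I-1,I-2,II-1,II-2,III-1,III-2,IV-1,IV-2]: 254 consistent
M/I-1 un ·: mm
M/I-2 un ·: mm
M/II-1 un I-1×I-2: mm
M/II-2 aff ·: Mm|MM
M/III-1 ? II-2×II-1: mm|Mm
M/III-2 aff ·: Mm
M/IV-1 un III-1×III-2: mm
M/IV-2 ? III-1×III-2: mm|Mm|MM
⇒ M over [I-1,I-2,II-1,II-2,III-1,III-2,IV-1,IV-2]: 8 consistent

III-2 ∈ {KK Mm, Kk Mm}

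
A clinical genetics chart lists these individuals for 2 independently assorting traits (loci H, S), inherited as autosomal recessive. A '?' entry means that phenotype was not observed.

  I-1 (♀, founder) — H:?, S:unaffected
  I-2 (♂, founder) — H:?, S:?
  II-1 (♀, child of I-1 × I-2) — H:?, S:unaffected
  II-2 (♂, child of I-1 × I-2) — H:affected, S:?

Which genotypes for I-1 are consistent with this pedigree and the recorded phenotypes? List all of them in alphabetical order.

I-1 ∈ {Hh SS, Hh Ss, hh SS, hh Ss}

H/I-1 ? ·: Hh|hh
H/I-2 ? ·: Hh|hh
H/II-1 ? I-1×I-2: HH|Hh|hh
H/II-2 aff I-1×I-2: hh
⇒ H over [I-1,I-2,II-1,II-2]: 8 consistent
S/I-1 un ·: SS|Ss
S/I-2 ? ·: SS|Ss|ss
S/II-1 un I-1×I-2: SS|Ss
S/II-2 ? I-1×I-2: SS|Ss|ss
⇒ S over [I-1,I-2,II-1,II-2]: 18 consistent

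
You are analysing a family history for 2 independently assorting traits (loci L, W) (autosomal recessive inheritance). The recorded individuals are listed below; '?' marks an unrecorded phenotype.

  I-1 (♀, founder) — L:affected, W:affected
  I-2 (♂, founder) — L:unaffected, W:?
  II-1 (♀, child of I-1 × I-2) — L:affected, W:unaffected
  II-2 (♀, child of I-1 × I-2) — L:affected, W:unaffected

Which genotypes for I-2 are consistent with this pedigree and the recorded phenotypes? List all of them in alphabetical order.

L/I-1 aff ·: ll
L/I-2 un ·: Ll
L/II-1 aff I-1×I-2: ll
L/II-2 aff I-1×I-2: ll
⇒ L over [I-1,I-2,II-1,II-2]: 1 consistent
W/I-1 aff ·: ww
W/I-2 ? ·: WW|Ww
W/II-1 un I-1×I-2: Ww
W/II-2 un I-1×I-2: Ww
⇒ W over [I-1,I-2,II-1,II-2]: 2 consistent

I-2 ∈ {Ll WW, Ll Ww}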